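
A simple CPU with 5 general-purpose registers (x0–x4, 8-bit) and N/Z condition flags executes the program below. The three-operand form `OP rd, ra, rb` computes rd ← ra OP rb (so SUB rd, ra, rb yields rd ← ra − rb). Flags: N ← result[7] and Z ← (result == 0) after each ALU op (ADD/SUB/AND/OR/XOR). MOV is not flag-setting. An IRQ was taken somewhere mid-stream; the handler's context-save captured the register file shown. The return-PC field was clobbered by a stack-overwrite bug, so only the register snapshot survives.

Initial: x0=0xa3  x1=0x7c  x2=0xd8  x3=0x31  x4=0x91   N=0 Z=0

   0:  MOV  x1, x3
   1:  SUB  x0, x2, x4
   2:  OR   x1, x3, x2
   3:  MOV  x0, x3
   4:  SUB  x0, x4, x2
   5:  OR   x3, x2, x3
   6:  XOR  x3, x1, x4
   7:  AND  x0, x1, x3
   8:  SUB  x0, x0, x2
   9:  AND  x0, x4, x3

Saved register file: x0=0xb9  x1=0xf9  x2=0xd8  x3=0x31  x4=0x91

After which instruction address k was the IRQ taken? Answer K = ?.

after  0: x0=0xa3 x1=0x31 x2=0xd8 x3=0x31 x4=0x91  N=0 Z=0
after  1: x0=0x47 x1=0x31 x2=0xd8 x3=0x31 x4=0x91  N=0 Z=0
after  2: x0=0x47 x1=0xf9 x2=0xd8 x3=0x31 x4=0x91  N=1 Z=0
after  3: x0=0x31 x1=0xf9 x2=0xd8 x3=0x31 x4=0x91  N=1 Z=0
after  4: x0=0xb9 x1=0xf9 x2=0xd8 x3=0x31 x4=0x91  N=1 Z=0
-- IRQ taken; context saved, return-PC = 5 --

K = 4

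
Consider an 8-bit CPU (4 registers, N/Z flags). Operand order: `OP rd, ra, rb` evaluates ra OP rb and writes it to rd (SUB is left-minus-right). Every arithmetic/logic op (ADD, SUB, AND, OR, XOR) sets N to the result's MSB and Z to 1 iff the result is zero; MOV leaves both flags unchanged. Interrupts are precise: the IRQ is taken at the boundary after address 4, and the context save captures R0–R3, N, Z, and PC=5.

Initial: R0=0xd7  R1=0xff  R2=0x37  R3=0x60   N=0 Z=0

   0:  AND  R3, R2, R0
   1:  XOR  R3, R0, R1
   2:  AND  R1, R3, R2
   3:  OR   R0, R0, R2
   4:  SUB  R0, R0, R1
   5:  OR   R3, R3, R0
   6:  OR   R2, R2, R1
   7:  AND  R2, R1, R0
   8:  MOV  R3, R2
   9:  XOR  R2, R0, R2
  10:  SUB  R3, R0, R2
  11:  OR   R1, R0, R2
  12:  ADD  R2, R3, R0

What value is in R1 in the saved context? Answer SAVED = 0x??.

SAVED = 0x20

after  0: R0=0xd7 R1=0xff R2=0x37 R3=0x17  N=0 Z=0
after  1: R0=0xd7 R1=0xff R2=0x37 R3=0x28  N=0 Z=0
after  2: R0=0xd7 R1=0x20 R2=0x37 R3=0x28  N=0 Z=0
after  3: R0=0xf7 R1=0x20 R2=0x37 R3=0x28  N=1 Z=0
after  4: R0=0xd7 R1=0x20 R2=0x37 R3=0x28  N=1 Z=0
-- IRQ taken; context saved, return-PC = 5 --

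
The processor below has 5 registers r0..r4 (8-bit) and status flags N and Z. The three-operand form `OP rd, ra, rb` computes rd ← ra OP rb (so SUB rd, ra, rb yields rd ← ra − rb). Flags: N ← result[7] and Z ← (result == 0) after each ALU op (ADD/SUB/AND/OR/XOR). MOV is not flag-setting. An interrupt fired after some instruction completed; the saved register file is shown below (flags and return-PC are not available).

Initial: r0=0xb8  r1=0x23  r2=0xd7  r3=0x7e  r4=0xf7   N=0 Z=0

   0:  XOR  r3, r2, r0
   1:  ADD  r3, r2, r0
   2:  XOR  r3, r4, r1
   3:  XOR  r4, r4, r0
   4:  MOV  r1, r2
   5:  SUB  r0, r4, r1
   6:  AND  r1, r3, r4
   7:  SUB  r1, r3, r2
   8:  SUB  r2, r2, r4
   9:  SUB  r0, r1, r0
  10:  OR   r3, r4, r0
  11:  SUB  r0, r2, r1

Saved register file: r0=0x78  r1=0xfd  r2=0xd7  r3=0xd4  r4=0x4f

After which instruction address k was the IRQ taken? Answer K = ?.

after  0: r0=0xb8 r1=0x23 r2=0xd7 r3=0x6f r4=0xf7  N=0 Z=0
after  1: r0=0xb8 r1=0x23 r2=0xd7 r3=0x8f r4=0xf7  N=1 Z=0
after  2: r0=0xb8 r1=0x23 r2=0xd7 r3=0xd4 r4=0xf7  N=1 Z=0
after  3: r0=0xb8 r1=0x23 r2=0xd7 r3=0xd4 r4=0x4f  N=0 Z=0
after  4: r0=0xb8 r1=0xd7 r2=0xd7 r3=0xd4 r4=0x4f  N=0 Z=0
after  5: r0=0x78 r1=0xd7 r2=0xd7 r3=0xd4 r4=0x4f  N=0 Z=0
after  6: r0=0x78 r1=0x44 r2=0xd7 r3=0xd4 r4=0x4f  N=0 Z=0
after  7: r0=0x78 r1=0xfd r2=0xd7 r3=0xd4 r4=0x4f  N=1 Z=0
-- IRQ taken; context saved, return-PC = 8 --

K = 7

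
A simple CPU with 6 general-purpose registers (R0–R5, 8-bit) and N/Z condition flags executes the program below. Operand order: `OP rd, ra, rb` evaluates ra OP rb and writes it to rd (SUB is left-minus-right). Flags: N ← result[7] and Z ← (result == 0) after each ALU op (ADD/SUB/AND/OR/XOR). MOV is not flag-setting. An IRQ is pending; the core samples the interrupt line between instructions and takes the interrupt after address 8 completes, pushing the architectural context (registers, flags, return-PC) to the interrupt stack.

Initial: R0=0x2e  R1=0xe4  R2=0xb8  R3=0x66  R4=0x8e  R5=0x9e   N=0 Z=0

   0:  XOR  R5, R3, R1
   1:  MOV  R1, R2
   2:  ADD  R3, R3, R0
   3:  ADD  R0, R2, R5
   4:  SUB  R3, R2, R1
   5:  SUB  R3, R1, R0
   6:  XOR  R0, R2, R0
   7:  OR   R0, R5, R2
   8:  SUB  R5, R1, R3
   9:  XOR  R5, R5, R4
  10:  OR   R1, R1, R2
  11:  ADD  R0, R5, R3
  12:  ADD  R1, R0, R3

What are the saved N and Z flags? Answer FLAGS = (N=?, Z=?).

FLAGS = (N=0, Z=0)

after  0: R0=0x2e R1=0xe4 R2=0xb8 R3=0x66 R4=0x8e R5=0x82  N=1 Z=0
after  1: R0=0x2e R1=0xb8 R2=0xb8 R3=0x66 R4=0x8e R5=0x82  N=1 Z=0
after  2: R0=0x2e R1=0xb8 R2=0xb8 R3=0x94 R4=0x8e R5=0x82  N=1 Z=0
after  3: R0=0x3a R1=0xb8 R2=0xb8 R3=0x94 R4=0x8e R5=0x82  N=0 Z=0
after  4: R0=0x3a R1=0xb8 R2=0xb8 R3=0x00 R4=0x8e R5=0x82  N=0 Z=1
after  5: R0=0x3a R1=0xb8 R2=0xb8 R3=0x7e R4=0x8e R5=0x82  N=0 Z=0
after  6: R0=0x82 R1=0xb8 R2=0xb8 R3=0x7e R4=0x8e R5=0x82  N=1 Z=0
after  7: R0=0xba R1=0xb8 R2=0xb8 R3=0x7e R4=0x8e R5=0x82  N=1 Z=0
after  8: R0=0xba R1=0xb8 R2=0xb8 R3=0x7e R4=0x8e R5=0x3a  N=0 Z=0
-- IRQ taken; context saved, return-PC = 9 --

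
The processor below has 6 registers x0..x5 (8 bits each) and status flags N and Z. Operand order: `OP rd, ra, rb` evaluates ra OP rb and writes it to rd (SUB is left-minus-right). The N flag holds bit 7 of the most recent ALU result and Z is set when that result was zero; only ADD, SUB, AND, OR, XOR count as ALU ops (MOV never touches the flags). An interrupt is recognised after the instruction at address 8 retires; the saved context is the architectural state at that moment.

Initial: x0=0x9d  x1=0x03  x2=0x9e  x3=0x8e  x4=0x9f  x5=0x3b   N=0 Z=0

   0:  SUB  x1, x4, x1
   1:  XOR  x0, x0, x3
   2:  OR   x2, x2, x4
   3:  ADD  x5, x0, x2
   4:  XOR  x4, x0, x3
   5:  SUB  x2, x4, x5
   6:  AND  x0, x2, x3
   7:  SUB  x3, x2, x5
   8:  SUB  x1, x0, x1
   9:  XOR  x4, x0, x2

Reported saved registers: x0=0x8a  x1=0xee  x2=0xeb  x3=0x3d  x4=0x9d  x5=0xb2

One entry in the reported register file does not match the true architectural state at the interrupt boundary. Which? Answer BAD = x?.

after  0: x0=0x9d x1=0x9c x2=0x9e x3=0x8e x4=0x9f x5=0x3b  N=1 Z=0
after  1: x0=0x13 x1=0x9c x2=0x9e x3=0x8e x4=0x9f x5=0x3b  N=0 Z=0
after  2: x0=0x13 x1=0x9c x2=0x9f x3=0x8e x4=0x9f x5=0x3b  N=1 Z=0
after  3: x0=0x13 x1=0x9c x2=0x9f x3=0x8e x4=0x9f x5=0xb2  N=1 Z=0
after  4: x0=0x13 x1=0x9c x2=0x9f x3=0x8e x4=0x9d x5=0xb2  N=1 Z=0
after  5: x0=0x13 x1=0x9c x2=0xeb x3=0x8e x4=0x9d x5=0xb2  N=1 Z=0
after  6: x0=0x8a x1=0x9c x2=0xeb x3=0x8e x4=0x9d x5=0xb2  N=1 Z=0
after  7: x0=0x8a x1=0x9c x2=0xeb x3=0x39 x4=0x9d x5=0xb2  N=0 Z=0
after  8: x0=0x8a x1=0xee x2=0xeb x3=0x39 x4=0x9d x5=0xb2  N=1 Z=0
-- IRQ taken; context saved, return-PC = 9 --
mismatch: x3: reported 0x3d vs actual 0x39

BAD = x3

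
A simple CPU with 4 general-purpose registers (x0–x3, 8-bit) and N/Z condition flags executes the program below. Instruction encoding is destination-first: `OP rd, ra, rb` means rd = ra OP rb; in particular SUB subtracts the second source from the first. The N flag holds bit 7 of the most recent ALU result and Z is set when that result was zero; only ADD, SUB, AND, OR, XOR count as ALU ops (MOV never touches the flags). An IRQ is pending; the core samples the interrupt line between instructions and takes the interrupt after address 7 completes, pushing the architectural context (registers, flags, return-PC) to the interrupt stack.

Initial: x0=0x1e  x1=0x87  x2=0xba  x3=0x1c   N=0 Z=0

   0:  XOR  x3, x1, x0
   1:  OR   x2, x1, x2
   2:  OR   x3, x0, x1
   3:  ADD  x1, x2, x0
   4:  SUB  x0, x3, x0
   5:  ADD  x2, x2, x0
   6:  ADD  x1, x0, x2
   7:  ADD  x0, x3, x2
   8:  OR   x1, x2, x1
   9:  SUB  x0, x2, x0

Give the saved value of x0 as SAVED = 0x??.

after  0: x0=0x1e x1=0x87 x2=0xba x3=0x99  N=1 Z=0
after  1: x0=0x1e x1=0x87 x2=0xbf x3=0x99  N=1 Z=0
after  2: x0=0x1e x1=0x87 x2=0xbf x3=0x9f  N=1 Z=0
after  3: x0=0x1e x1=0xdd x2=0xbf x3=0x9f  N=1 Z=0
after  4: x0=0x81 x1=0xdd x2=0xbf x3=0x9f  N=1 Z=0
after  5: x0=0x81 x1=0xdd x2=0x40 x3=0x9f  N=0 Z=0
after  6: x0=0x81 x1=0xc1 x2=0x40 x3=0x9f  N=1 Z=0
after  7: x0=0xdf x1=0xc1 x2=0x40 x3=0x9f  N=1 Z=0
-- IRQ taken; context saved, return-PC = 8 --

SAVED = 0xdf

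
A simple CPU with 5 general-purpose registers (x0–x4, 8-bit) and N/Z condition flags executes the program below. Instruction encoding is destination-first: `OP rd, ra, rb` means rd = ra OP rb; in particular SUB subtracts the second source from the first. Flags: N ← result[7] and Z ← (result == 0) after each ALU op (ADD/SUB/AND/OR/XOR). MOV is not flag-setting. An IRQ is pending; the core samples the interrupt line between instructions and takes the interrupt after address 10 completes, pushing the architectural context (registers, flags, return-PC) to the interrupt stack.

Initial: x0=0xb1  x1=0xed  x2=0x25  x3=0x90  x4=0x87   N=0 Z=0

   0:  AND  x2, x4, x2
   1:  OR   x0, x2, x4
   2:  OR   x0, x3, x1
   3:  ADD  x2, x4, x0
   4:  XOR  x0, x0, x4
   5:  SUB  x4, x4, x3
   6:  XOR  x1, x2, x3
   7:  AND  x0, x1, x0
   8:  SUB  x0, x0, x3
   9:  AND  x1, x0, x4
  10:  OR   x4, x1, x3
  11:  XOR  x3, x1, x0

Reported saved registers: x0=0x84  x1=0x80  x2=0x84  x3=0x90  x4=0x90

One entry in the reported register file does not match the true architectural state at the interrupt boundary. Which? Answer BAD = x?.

after  0: x0=0xb1 x1=0xed x2=0x05 x3=0x90 x4=0x87  N=0 Z=0
after  1: x0=0x87 x1=0xed x2=0x05 x3=0x90 x4=0x87  N=1 Z=0
after  2: x0=0xfd x1=0xed x2=0x05 x3=0x90 x4=0x87  N=1 Z=0
after  3: x0=0xfd x1=0xed x2=0x84 x3=0x90 x4=0x87  N=1 Z=0
after  4: x0=0x7a x1=0xed x2=0x84 x3=0x90 x4=0x87  N=0 Z=0
after  5: x0=0x7a x1=0xed x2=0x84 x3=0x90 x4=0xf7  N=1 Z=0
after  6: x0=0x7a x1=0x14 x2=0x84 x3=0x90 x4=0xf7  N=0 Z=0
after  7: x0=0x10 x1=0x14 x2=0x84 x3=0x90 x4=0xf7  N=0 Z=0
after  8: x0=0x80 x1=0x14 x2=0x84 x3=0x90 x4=0xf7  N=1 Z=0
after  9: x0=0x80 x1=0x80 x2=0x84 x3=0x90 x4=0xf7  N=1 Z=0
after 10: x0=0x80 x1=0x80 x2=0x84 x3=0x90 x4=0x90  N=1 Z=0
-- IRQ taken; context saved, return-PC = 11 --
mismatch: x0: reported 0x84 vs actual 0x80

BAD = x0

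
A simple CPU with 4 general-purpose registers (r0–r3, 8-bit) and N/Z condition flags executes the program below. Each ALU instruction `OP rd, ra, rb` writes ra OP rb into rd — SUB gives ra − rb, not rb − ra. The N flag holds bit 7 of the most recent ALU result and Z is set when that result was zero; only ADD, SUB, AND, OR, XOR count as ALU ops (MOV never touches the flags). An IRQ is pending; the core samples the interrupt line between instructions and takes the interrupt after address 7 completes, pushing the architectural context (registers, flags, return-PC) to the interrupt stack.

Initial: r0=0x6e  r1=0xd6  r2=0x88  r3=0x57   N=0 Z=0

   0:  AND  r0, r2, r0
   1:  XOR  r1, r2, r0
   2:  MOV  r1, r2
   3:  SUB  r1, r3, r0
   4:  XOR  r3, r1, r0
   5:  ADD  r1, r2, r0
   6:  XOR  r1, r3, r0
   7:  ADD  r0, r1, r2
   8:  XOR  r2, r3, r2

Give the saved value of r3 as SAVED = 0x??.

after  0: r0=0x08 r1=0xd6 r2=0x88 r3=0x57  N=0 Z=0
after  1: r0=0x08 r1=0x80 r2=0x88 r3=0x57  N=1 Z=0
after  2: r0=0x08 r1=0x88 r2=0x88 r3=0x57  N=1 Z=0
after  3: r0=0x08 r1=0x4f r2=0x88 r3=0x57  N=0 Z=0
after  4: r0=0x08 r1=0x4f r2=0x88 r3=0x47  N=0 Z=0
after  5: r0=0x08 r1=0x90 r2=0x88 r3=0x47  N=1 Z=0
after  6: r0=0x08 r1=0x4f r2=0x88 r3=0x47  N=0 Z=0
after  7: r0=0xd7 r1=0x4f r2=0x88 r3=0x47  N=1 Z=0
-- IRQ taken; context saved, return-PC = 8 --

SAVED = 0x47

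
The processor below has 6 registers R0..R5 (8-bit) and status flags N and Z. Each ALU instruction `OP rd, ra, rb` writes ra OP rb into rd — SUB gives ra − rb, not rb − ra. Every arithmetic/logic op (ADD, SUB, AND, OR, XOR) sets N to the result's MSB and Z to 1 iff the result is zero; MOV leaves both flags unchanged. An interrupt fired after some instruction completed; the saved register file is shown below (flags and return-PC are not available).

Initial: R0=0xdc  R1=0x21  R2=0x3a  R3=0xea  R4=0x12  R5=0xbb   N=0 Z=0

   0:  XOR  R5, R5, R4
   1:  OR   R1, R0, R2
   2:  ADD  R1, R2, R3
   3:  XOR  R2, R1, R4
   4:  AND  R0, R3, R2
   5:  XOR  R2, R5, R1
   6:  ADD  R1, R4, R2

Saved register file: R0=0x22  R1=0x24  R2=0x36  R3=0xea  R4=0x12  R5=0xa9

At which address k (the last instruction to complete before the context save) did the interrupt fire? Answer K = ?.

K = 4

after  0: R0=0xdc R1=0x21 R2=0x3a R3=0xea R4=0x12 R5=0xa9  N=1 Z=0
after  1: R0=0xdc R1=0xfe R2=0x3a R3=0xea R4=0x12 R5=0xa9  N=1 Z=0
after  2: R0=0xdc R1=0x24 R2=0x3a R3=0xea R4=0x12 R5=0xa9  N=0 Z=0
after  3: R0=0xdc R1=0x24 R2=0x36 R3=0xea R4=0x12 R5=0xa9  N=0 Z=0
after  4: R0=0x22 R1=0x24 R2=0x36 R3=0xea R4=0x12 R5=0xa9  N=0 Z=0
-- IRQ taken; context saved, return-PC = 5 --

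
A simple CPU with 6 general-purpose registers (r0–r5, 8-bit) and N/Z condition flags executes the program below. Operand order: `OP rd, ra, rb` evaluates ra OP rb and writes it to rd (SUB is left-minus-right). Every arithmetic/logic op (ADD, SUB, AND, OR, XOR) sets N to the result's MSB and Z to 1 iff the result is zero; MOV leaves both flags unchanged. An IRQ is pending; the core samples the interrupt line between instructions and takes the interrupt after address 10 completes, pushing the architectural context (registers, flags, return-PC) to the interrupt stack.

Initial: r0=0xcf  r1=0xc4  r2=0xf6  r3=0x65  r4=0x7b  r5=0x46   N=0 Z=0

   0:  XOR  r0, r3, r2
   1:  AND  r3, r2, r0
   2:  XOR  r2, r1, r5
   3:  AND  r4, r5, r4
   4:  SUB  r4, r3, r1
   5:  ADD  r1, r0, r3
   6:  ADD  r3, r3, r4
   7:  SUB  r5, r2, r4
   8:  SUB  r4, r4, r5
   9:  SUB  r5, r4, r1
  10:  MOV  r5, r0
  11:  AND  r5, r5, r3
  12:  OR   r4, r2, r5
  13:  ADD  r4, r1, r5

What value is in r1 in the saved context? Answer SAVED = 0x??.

SAVED = 0x25

after  0: r0=0x93 r1=0xc4 r2=0xf6 r3=0x65 r4=0x7b r5=0x46  N=1 Z=0
after  1: r0=0x93 r1=0xc4 r2=0xf6 r3=0x92 r4=0x7b r5=0x46  N=1 Z=0
after  2: r0=0x93 r1=0xc4 r2=0x82 r3=0x92 r4=0x7b r5=0x46  N=1 Z=0
after  3: r0=0x93 r1=0xc4 r2=0x82 r3=0x92 r4=0x42 r5=0x46  N=0 Z=0
after  4: r0=0x93 r1=0xc4 r2=0x82 r3=0x92 r4=0xce r5=0x46  N=1 Z=0
after  5: r0=0x93 r1=0x25 r2=0x82 r3=0x92 r4=0xce r5=0x46  N=0 Z=0
after  6: r0=0x93 r1=0x25 r2=0x82 r3=0x60 r4=0xce r5=0x46  N=0 Z=0
after  7: r0=0x93 r1=0x25 r2=0x82 r3=0x60 r4=0xce r5=0xb4  N=1 Z=0
after  8: r0=0x93 r1=0x25 r2=0x82 r3=0x60 r4=0x1a r5=0xb4  N=0 Z=0
after  9: r0=0x93 r1=0x25 r2=0x82 r3=0x60 r4=0x1a r5=0xf5  N=1 Z=0
after 10: r0=0x93 r1=0x25 r2=0x82 r3=0x60 r4=0x1a r5=0x93  N=1 Z=0
-- IRQ taken; context saved, return-PC = 11 --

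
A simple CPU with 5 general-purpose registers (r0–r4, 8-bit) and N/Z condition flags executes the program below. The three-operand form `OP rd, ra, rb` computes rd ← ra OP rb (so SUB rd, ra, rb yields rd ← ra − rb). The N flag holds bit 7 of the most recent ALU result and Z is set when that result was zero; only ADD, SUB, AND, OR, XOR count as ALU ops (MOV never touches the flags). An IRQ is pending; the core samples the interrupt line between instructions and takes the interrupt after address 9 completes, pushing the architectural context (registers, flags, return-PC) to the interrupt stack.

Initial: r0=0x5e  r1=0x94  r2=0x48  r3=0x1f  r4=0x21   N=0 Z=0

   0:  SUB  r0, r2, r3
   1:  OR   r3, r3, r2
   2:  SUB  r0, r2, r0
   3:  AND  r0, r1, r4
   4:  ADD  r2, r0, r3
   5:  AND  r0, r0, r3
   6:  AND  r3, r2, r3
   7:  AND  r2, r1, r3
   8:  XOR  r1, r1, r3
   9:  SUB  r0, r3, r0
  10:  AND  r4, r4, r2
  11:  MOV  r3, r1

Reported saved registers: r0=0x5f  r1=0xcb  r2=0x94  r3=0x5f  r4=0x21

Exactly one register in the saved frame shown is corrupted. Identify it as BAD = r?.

BAD = r2

after  0: r0=0x29 r1=0x94 r2=0x48 r3=0x1f r4=0x21  N=0 Z=0
after  1: r0=0x29 r1=0x94 r2=0x48 r3=0x5f r4=0x21  N=0 Z=0
after  2: r0=0x1f r1=0x94 r2=0x48 r3=0x5f r4=0x21  N=0 Z=0
after  3: r0=0x00 r1=0x94 r2=0x48 r3=0x5f r4=0x21  N=0 Z=1
after  4: r0=0x00 r1=0x94 r2=0x5f r3=0x5f r4=0x21  N=0 Z=0
after  5: r0=0x00 r1=0x94 r2=0x5f r3=0x5f r4=0x21  N=0 Z=1
after  6: r0=0x00 r1=0x94 r2=0x5f r3=0x5f r4=0x21  N=0 Z=0
after  7: r0=0x00 r1=0x94 r2=0x14 r3=0x5f r4=0x21  N=0 Z=0
after  8: r0=0x00 r1=0xcb r2=0x14 r3=0x5f r4=0x21  N=1 Z=0
after  9: r0=0x5f r1=0xcb r2=0x14 r3=0x5f r4=0x21  N=0 Z=0
-- IRQ taken; context saved, return-PC = 10 --
mismatch: r2: reported 0x94 vs actual 0x14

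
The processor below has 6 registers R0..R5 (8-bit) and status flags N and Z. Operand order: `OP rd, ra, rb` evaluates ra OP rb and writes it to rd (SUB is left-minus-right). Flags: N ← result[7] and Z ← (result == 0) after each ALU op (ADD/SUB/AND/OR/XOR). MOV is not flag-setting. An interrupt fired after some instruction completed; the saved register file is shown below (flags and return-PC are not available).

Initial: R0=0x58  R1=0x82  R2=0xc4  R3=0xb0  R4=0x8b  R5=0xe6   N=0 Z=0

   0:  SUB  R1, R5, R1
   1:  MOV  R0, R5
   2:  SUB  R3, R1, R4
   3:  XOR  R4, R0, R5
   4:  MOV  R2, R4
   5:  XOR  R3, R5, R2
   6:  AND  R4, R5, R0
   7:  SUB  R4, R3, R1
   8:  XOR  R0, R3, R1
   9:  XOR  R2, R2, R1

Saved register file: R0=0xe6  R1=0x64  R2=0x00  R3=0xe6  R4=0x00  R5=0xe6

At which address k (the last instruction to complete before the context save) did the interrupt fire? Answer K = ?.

K = 5

after  0: R0=0x58 R1=0x64 R2=0xc4 R3=0xb0 R4=0x8b R5=0xe6  N=0 Z=0
after  1: R0=0xe6 R1=0x64 R2=0xc4 R3=0xb0 R4=0x8b R5=0xe6  N=0 Z=0
after  2: R0=0xe6 R1=0x64 R2=0xc4 R3=0xd9 R4=0x8b R5=0xe6  N=1 Z=0
after  3: R0=0xe6 R1=0x64 R2=0xc4 R3=0xd9 R4=0x00 R5=0xe6  N=0 Z=1
after  4: R0=0xe6 R1=0x64 R2=0x00 R3=0xd9 R4=0x00 R5=0xe6  N=0 Z=1
after  5: R0=0xe6 R1=0x64 R2=0x00 R3=0xe6 R4=0x00 R5=0xe6  N=1 Z=0
-- IRQ taken; context saved, return-PC = 6 --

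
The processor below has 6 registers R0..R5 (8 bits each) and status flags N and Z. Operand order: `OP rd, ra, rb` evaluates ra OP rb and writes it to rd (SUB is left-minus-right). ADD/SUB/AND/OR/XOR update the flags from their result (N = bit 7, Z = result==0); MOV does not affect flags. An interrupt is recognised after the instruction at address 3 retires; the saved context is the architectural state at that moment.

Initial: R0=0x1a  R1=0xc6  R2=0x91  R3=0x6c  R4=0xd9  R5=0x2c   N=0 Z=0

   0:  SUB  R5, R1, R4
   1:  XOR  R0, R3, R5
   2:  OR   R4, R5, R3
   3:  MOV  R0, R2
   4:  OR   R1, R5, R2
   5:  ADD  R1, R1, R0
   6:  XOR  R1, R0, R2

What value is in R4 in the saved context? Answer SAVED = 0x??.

SAVED = 0xed

after  0: R0=0x1a R1=0xc6 R2=0x91 R3=0x6c R4=0xd9 R5=0xed  N=1 Z=0
after  1: R0=0x81 R1=0xc6 R2=0x91 R3=0x6c R4=0xd9 R5=0xed  N=1 Z=0
after  2: R0=0x81 R1=0xc6 R2=0x91 R3=0x6c R4=0xed R5=0xed  N=1 Z=0
after  3: R0=0x91 R1=0xc6 R2=0x91 R3=0x6c R4=0xed R5=0xed  N=1 Z=0
-- IRQ taken; context saved, return-PC = 4 --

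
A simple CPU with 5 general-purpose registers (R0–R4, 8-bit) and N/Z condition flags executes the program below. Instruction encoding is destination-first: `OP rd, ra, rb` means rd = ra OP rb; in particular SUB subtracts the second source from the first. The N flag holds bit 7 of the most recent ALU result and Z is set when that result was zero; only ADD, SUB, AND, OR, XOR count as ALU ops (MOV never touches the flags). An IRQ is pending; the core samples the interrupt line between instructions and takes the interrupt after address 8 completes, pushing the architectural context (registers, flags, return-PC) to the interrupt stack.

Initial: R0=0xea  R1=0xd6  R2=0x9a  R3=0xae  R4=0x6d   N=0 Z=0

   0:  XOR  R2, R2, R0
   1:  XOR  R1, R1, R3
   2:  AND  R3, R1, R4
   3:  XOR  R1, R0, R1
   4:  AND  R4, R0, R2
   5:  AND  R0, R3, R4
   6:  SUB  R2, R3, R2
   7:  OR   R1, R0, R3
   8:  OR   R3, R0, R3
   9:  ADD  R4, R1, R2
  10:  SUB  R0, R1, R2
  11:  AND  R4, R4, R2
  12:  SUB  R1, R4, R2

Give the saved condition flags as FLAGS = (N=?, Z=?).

FLAGS = (N=0, Z=0)

after  0: R0=0xea R1=0xd6 R2=0x70 R3=0xae R4=0x6d  N=0 Z=0
after  1: R0=0xea R1=0x78 R2=0x70 R3=0xae R4=0x6d  N=0 Z=0
after  2: R0=0xea R1=0x78 R2=0x70 R3=0x68 R4=0x6d  N=0 Z=0
after  3: R0=0xea R1=0x92 R2=0x70 R3=0x68 R4=0x6d  N=1 Z=0
after  4: R0=0xea R1=0x92 R2=0x70 R3=0x68 R4=0x60  N=0 Z=0
after  5: R0=0x60 R1=0x92 R2=0x70 R3=0x68 R4=0x60  N=0 Z=0
after  6: R0=0x60 R1=0x92 R2=0xf8 R3=0x68 R4=0x60  N=1 Z=0
after  7: R0=0x60 R1=0x68 R2=0xf8 R3=0x68 R4=0x60  N=0 Z=0
after  8: R0=0x60 R1=0x68 R2=0xf8 R3=0x68 R4=0x60  N=0 Z=0
-- IRQ taken; context saved, return-PC = 9 --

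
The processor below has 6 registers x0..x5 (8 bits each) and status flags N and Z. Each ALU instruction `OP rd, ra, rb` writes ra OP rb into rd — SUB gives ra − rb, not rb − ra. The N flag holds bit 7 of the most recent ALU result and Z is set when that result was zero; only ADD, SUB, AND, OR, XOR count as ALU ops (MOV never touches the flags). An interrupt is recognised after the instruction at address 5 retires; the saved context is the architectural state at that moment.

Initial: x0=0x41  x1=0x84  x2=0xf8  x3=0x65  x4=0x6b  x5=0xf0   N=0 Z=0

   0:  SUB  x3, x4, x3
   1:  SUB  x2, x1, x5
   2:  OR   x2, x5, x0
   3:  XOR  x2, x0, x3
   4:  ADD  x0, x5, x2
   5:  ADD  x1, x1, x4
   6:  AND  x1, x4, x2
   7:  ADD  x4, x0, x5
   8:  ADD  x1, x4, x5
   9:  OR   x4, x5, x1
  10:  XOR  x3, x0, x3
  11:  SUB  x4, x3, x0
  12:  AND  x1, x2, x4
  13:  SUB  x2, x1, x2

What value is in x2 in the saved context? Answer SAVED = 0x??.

after  0: x0=0x41 x1=0x84 x2=0xf8 x3=0x06 x4=0x6b x5=0xf0  N=0 Z=0
after  1: x0=0x41 x1=0x84 x2=0x94 x3=0x06 x4=0x6b x5=0xf0  N=1 Z=0
after  2: x0=0x41 x1=0x84 x2=0xf1 x3=0x06 x4=0x6b x5=0xf0  N=1 Z=0
after  3: x0=0x41 x1=0x84 x2=0x47 x3=0x06 x4=0x6b x5=0xf0  N=0 Z=0
after  4: x0=0x37 x1=0x84 x2=0x47 x3=0x06 x4=0x6b x5=0xf0  N=0 Z=0
after  5: x0=0x37 x1=0xef x2=0x47 x3=0x06 x4=0x6b x5=0xf0  N=1 Z=0
-- IRQ taken; context saved, return-PC = 6 --

SAVED = 0x47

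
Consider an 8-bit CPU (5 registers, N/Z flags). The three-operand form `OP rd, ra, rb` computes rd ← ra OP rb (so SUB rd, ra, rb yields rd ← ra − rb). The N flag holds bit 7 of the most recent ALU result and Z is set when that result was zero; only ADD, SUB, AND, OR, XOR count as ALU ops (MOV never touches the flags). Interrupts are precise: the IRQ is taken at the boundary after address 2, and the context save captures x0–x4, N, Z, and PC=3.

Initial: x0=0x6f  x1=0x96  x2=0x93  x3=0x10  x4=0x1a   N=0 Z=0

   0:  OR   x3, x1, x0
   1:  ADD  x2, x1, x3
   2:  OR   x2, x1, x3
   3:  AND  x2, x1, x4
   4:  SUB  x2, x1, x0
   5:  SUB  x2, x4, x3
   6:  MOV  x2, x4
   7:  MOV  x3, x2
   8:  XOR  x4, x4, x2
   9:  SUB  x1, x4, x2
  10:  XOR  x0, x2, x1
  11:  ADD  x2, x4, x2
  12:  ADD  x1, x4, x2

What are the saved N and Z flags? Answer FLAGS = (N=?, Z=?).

FLAGS = (N=1, Z=0)

after  0: x0=0x6f x1=0x96 x2=0x93 x3=0xff x4=0x1a  N=1 Z=0
after  1: x0=0x6f x1=0x96 x2=0x95 x3=0xff x4=0x1a  N=1 Z=0
after  2: x0=0x6f x1=0x96 x2=0xff x3=0xff x4=0x1a  N=1 Z=0
-- IRQ taken; context saved, return-PC = 3 --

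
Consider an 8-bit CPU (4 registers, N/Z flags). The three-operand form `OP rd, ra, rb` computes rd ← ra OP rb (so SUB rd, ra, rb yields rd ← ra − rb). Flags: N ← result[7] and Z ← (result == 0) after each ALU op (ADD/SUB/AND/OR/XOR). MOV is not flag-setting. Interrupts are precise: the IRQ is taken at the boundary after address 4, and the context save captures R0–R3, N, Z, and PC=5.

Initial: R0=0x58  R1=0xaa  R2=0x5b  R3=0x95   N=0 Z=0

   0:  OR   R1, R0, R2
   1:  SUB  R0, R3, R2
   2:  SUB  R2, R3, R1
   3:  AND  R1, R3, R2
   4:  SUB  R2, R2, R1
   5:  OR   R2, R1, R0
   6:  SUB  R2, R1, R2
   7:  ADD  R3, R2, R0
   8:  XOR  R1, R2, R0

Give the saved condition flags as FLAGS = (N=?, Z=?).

FLAGS = (N=0, Z=0)

after  0: R0=0x58 R1=0x5b R2=0x5b R3=0x95  N=0 Z=0
after  1: R0=0x3a R1=0x5b R2=0x5b R3=0x95  N=0 Z=0
after  2: R0=0x3a R1=0x5b R2=0x3a R3=0x95  N=0 Z=0
after  3: R0=0x3a R1=0x10 R2=0x3a R3=0x95  N=0 Z=0
after  4: R0=0x3a R1=0x10 R2=0x2a R3=0x95  N=0 Z=0
-- IRQ taken; context saved, return-PC = 5 --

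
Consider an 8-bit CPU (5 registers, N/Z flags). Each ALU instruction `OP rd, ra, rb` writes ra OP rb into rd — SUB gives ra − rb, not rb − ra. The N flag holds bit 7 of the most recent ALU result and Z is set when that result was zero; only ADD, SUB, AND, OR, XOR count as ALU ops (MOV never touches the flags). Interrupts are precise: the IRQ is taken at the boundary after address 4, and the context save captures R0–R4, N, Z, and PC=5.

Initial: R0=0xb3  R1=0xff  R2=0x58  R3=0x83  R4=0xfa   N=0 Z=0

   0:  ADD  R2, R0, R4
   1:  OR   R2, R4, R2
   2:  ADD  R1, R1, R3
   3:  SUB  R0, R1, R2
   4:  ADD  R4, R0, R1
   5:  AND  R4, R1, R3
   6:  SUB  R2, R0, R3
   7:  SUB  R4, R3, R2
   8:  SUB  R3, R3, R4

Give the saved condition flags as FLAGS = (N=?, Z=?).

FLAGS = (N=0, Z=0)

after  0: R0=0xb3 R1=0xff R2=0xad R3=0x83 R4=0xfa  N=1 Z=0
after  1: R0=0xb3 R1=0xff R2=0xff R3=0x83 R4=0xfa  N=1 Z=0
after  2: R0=0xb3 R1=0x82 R2=0xff R3=0x83 R4=0xfa  N=1 Z=0
after  3: R0=0x83 R1=0x82 R2=0xff R3=0x83 R4=0xfa  N=1 Z=0
after  4: R0=0x83 R1=0x82 R2=0xff R3=0x83 R4=0x05  N=0 Z=0
-- IRQ taken; context saved, return-PC = 5 --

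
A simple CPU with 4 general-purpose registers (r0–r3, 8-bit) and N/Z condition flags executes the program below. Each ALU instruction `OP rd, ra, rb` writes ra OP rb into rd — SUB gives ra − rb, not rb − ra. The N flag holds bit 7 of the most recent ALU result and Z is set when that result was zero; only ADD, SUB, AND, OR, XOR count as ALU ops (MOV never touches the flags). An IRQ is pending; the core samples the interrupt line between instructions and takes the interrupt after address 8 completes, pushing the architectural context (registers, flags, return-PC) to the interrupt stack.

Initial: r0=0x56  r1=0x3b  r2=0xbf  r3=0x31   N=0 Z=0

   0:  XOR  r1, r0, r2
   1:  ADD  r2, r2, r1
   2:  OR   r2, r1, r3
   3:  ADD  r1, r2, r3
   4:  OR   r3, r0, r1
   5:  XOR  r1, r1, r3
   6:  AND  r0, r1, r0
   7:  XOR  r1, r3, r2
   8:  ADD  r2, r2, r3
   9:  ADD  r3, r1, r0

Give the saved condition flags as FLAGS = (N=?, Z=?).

FLAGS = (N=0, Z=0)

after  0: r0=0x56 r1=0xe9 r2=0xbf r3=0x31  N=1 Z=0
after  1: r0=0x56 r1=0xe9 r2=0xa8 r3=0x31  N=1 Z=0
after  2: r0=0x56 r1=0xe9 r2=0xf9 r3=0x31  N=1 Z=0
after  3: r0=0x56 r1=0x2a r2=0xf9 r3=0x31  N=0 Z=0
after  4: r0=0x56 r1=0x2a r2=0xf9 r3=0x7e  N=0 Z=0
after  5: r0=0x56 r1=0x54 r2=0xf9 r3=0x7e  N=0 Z=0
after  6: r0=0x54 r1=0x54 r2=0xf9 r3=0x7e  N=0 Z=0
after  7: r0=0x54 r1=0x87 r2=0xf9 r3=0x7e  N=1 Z=0
after  8: r0=0x54 r1=0x87 r2=0x77 r3=0x7e  N=0 Z=0
-- IRQ taken; context saved, return-PC = 9 --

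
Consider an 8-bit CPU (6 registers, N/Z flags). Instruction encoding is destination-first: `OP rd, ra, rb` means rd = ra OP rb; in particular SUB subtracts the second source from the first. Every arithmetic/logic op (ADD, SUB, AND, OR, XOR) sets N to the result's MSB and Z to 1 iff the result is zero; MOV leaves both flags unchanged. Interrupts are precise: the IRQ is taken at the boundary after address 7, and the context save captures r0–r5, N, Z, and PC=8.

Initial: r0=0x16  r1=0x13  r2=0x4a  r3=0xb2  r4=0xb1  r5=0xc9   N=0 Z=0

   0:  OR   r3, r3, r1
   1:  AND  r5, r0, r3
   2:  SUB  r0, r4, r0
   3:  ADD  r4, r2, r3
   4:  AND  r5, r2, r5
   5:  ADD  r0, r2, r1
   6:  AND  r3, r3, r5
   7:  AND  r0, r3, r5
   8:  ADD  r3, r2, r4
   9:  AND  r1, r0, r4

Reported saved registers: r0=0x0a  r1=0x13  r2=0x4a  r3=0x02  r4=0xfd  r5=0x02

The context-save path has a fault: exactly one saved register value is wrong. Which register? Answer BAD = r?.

after  0: r0=0x16 r1=0x13 r2=0x4a r3=0xb3 r4=0xb1 r5=0xc9  N=1 Z=0
after  1: r0=0x16 r1=0x13 r2=0x4a r3=0xb3 r4=0xb1 r5=0x12  N=0 Z=0
after  2: r0=0x9b r1=0x13 r2=0x4a r3=0xb3 r4=0xb1 r5=0x12  N=1 Z=0
after  3: r0=0x9b r1=0x13 r2=0x4a r3=0xb3 r4=0xfd r5=0x12  N=1 Z=0
after  4: r0=0x9b r1=0x13 r2=0x4a r3=0xb3 r4=0xfd r5=0x02  N=0 Z=0
after  5: r0=0x5d r1=0x13 r2=0x4a r3=0xb3 r4=0xfd r5=0x02  N=0 Z=0
after  6: r0=0x5d r1=0x13 r2=0x4a r3=0x02 r4=0xfd r5=0x02  N=0 Z=0
after  7: r0=0x02 r1=0x13 r2=0x4a r3=0x02 r4=0xfd r5=0x02  N=0 Z=0
-- IRQ taken; context saved, return-PC = 8 --
mismatch: r0: reported 0x0a vs actual 0x02

BAD = r0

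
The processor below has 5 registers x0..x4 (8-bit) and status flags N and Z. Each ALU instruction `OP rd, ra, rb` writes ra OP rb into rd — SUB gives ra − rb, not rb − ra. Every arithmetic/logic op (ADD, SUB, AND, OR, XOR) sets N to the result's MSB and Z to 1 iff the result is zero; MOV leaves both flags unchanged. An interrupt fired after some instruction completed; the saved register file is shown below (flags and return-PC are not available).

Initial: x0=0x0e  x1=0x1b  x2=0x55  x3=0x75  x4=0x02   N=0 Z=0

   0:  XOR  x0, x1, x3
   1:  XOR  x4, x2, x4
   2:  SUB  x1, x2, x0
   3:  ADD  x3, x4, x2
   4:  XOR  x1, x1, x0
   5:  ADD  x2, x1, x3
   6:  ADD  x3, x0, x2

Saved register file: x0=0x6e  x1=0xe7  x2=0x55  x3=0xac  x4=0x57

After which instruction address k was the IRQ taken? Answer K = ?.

K = 3

after  0: x0=0x6e x1=0x1b x2=0x55 x3=0x75 x4=0x02  N=0 Z=0
after  1: x0=0x6e x1=0x1b x2=0x55 x3=0x75 x4=0x57  N=0 Z=0
after  2: x0=0x6e x1=0xe7 x2=0x55 x3=0x75 x4=0x57  N=1 Z=0
after  3: x0=0x6e x1=0xe7 x2=0x55 x3=0xac x4=0x57  N=1 Z=0
-- IRQ taken; context saved, return-PC = 4 --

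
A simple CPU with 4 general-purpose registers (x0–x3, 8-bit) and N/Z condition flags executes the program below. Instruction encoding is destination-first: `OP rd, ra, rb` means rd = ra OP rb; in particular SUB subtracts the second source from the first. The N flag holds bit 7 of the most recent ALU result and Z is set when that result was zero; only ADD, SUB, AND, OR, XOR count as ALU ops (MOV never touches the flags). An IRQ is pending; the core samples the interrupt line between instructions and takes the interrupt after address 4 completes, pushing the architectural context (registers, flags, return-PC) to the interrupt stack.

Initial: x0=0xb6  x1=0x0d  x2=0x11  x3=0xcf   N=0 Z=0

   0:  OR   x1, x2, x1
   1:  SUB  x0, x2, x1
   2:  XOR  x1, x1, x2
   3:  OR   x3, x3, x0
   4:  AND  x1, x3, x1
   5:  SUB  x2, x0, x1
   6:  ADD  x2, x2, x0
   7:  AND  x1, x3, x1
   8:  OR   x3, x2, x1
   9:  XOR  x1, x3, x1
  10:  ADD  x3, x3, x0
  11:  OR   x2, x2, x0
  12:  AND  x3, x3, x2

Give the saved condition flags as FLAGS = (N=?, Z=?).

after  0: x0=0xb6 x1=0x1d x2=0x11 x3=0xcf  N=0 Z=0
after  1: x0=0xf4 x1=0x1d x2=0x11 x3=0xcf  N=1 Z=0
after  2: x0=0xf4 x1=0x0c x2=0x11 x3=0xcf  N=0 Z=0
after  3: x0=0xf4 x1=0x0c x2=0x11 x3=0xff  N=1 Z=0
after  4: x0=0xf4 x1=0x0c x2=0x11 x3=0xff  N=0 Z=0
-- IRQ taken; context saved, return-PC = 5 --

FLAGS = (N=0, Z=0)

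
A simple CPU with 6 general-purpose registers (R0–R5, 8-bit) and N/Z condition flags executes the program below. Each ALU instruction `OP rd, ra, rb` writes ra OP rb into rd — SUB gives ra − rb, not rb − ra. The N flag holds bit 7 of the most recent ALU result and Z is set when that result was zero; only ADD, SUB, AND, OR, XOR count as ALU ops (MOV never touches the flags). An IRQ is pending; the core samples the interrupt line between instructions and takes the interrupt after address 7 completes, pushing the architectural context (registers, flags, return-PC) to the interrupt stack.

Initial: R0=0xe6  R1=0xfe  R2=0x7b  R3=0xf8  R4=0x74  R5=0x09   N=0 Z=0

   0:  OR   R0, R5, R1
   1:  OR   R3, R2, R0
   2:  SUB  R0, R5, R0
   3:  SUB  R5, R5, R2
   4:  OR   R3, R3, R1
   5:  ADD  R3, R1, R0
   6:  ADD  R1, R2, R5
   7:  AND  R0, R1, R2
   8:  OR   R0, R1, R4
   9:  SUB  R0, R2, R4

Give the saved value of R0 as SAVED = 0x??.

after  0: R0=0xff R1=0xfe R2=0x7b R3=0xf8 R4=0x74 R5=0x09  N=1 Z=0
after  1: R0=0xff R1=0xfe R2=0x7b R3=0xff R4=0x74 R5=0x09  N=1 Z=0
after  2: R0=0x0a R1=0xfe R2=0x7b R3=0xff R4=0x74 R5=0x09  N=0 Z=0
after  3: R0=0x0a R1=0xfe R2=0x7b R3=0xff R4=0x74 R5=0x8e  N=1 Z=0
after  4: R0=0x0a R1=0xfe R2=0x7b R3=0xff R4=0x74 R5=0x8e  N=1 Z=0
after  5: R0=0x0a R1=0xfe R2=0x7b R3=0x08 R4=0x74 R5=0x8e  N=0 Z=0
after  6: R0=0x0a R1=0x09 R2=0x7b R3=0x08 R4=0x74 R5=0x8e  N=0 Z=0
after  7: R0=0x09 R1=0x09 R2=0x7b R3=0x08 R4=0x74 R5=0x8e  N=0 Z=0
-- IRQ taken; context saved, return-PC = 8 --

SAVED = 0x09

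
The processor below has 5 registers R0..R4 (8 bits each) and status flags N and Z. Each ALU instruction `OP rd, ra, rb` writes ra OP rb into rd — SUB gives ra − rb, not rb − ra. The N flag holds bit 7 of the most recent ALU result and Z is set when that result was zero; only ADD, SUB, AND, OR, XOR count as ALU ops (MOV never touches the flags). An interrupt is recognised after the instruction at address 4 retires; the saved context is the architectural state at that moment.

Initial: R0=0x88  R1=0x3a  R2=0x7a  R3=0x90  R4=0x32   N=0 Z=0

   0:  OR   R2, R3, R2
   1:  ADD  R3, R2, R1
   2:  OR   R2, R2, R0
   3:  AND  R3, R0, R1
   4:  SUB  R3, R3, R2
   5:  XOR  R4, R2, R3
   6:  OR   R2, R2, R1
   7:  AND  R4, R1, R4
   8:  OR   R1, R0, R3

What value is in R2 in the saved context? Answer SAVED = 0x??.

SAVED = 0xfa

after  0: R0=0x88 R1=0x3a R2=0xfa R3=0x90 R4=0x32  N=1 Z=0
after  1: R0=0x88 R1=0x3a R2=0xfa R3=0x34 R4=0x32  N=0 Z=0
after  2: R0=0x88 R1=0x3a R2=0xfa R3=0x34 R4=0x32  N=1 Z=0
after  3: R0=0x88 R1=0x3a R2=0xfa R3=0x08 R4=0x32  N=0 Z=0
after  4: R0=0x88 R1=0x3a R2=0xfa R3=0x0e R4=0x32  N=0 Z=0
-- IRQ taken; context saved, return-PC = 5 --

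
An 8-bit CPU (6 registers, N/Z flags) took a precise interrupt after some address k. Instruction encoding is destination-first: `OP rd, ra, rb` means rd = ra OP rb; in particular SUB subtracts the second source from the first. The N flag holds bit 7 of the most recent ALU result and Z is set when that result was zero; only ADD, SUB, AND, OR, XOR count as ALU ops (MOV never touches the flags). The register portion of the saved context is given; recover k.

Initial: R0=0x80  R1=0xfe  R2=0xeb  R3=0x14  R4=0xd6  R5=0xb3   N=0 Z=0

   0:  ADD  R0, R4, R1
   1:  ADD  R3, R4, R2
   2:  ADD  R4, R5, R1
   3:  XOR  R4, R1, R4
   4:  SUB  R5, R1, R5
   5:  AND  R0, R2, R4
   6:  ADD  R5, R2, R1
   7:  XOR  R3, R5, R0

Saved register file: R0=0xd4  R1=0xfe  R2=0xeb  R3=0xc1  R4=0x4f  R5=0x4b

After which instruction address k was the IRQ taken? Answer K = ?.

K = 4

after  0: R0=0xd4 R1=0xfe R2=0xeb R3=0x14 R4=0xd6 R5=0xb3  N=1 Z=0
after  1: R0=0xd4 R1=0xfe R2=0xeb R3=0xc1 R4=0xd6 R5=0xb3  N=1 Z=0
after  2: R0=0xd4 R1=0xfe R2=0xeb R3=0xc1 R4=0xb1 R5=0xb3  N=1 Z=0
after  3: R0=0xd4 R1=0xfe R2=0xeb R3=0xc1 R4=0x4f R5=0xb3  N=0 Z=0
after  4: R0=0xd4 R1=0xfe R2=0xeb R3=0xc1 R4=0x4f R5=0x4b  N=0 Z=0
-- IRQ taken; context saved, return-PC = 5 --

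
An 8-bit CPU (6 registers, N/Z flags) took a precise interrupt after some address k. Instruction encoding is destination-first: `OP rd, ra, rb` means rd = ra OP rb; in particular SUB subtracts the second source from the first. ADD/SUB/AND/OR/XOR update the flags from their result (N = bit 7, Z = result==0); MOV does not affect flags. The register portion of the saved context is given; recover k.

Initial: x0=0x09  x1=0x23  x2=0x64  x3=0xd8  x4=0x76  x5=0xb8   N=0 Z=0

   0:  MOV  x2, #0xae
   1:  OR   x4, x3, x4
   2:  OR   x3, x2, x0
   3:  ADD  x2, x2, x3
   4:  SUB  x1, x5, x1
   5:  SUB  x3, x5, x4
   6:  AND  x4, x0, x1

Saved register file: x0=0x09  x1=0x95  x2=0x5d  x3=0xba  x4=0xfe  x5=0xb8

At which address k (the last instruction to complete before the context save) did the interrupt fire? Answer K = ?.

K = 5

after  0: x0=0x09 x1=0x23 x2=0xae x3=0xd8 x4=0x76 x5=0xb8  N=0 Z=0
after  1: x0=0x09 x1=0x23 x2=0xae x3=0xd8 x4=0xfe x5=0xb8  N=1 Z=0
after  2: x0=0x09 x1=0x23 x2=0xae x3=0xaf x4=0xfe x5=0xb8  N=1 Z=0
after  3: x0=0x09 x1=0x23 x2=0x5d x3=0xaf x4=0xfe x5=0xb8  N=0 Z=0
after  4: x0=0x09 x1=0x95 x2=0x5d x3=0xaf x4=0xfe x5=0xb8  N=1 Z=0
after  5: x0=0x09 x1=0x95 x2=0x5d x3=0xba x4=0xfe x5=0xb8  N=1 Z=0
-- IRQ taken; context saved, return-PC = 6 --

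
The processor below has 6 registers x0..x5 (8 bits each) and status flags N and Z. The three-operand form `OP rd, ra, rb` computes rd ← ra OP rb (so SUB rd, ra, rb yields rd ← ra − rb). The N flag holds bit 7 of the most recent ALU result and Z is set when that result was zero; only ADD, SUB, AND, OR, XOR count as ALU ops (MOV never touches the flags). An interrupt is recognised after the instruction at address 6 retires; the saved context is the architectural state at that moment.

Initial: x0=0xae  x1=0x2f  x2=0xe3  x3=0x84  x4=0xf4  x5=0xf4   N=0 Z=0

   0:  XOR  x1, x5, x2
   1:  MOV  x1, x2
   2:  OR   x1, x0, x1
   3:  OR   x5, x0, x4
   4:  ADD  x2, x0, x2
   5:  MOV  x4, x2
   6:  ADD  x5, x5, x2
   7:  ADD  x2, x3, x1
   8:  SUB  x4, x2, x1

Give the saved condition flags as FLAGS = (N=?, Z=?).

after  0: x0=0xae x1=0x17 x2=0xe3 x3=0x84 x4=0xf4 x5=0xf4  N=0 Z=0
after  1: x0=0xae x1=0xe3 x2=0xe3 x3=0x84 x4=0xf4 x5=0xf4  N=0 Z=0
after  2: x0=0xae x1=0xef x2=0xe3 x3=0x84 x4=0xf4 x5=0xf4  N=1 Z=0
after  3: x0=0xae x1=0xef x2=0xe3 x3=0x84 x4=0xf4 x5=0xfe  N=1 Z=0
after  4: x0=0xae x1=0xef x2=0x91 x3=0x84 x4=0xf4 x5=0xfe  N=1 Z=0
after  5: x0=0xae x1=0xef x2=0x91 x3=0x84 x4=0x91 x5=0xfe  N=1 Z=0
after  6: x0=0xae x1=0xef x2=0x91 x3=0x84 x4=0x91 x5=0x8f  N=1 Z=0
-- IRQ taken; context saved, return-PC = 7 --

FLAGS = (N=1, Z=0)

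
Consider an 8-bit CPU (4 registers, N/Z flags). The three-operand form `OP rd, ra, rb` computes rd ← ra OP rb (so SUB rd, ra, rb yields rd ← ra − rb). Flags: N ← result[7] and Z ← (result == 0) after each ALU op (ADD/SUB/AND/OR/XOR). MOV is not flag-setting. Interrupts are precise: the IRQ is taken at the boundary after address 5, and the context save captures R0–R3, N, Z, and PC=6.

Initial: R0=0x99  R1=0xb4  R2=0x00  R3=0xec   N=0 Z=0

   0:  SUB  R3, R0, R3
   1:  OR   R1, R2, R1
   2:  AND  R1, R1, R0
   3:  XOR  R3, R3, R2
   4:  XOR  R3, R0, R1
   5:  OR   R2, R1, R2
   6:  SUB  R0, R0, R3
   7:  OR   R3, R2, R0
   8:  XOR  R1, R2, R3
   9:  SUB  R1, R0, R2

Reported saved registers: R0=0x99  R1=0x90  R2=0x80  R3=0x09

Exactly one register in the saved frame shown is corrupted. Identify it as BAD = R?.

after  0: R0=0x99 R1=0xb4 R2=0x00 R3=0xad  N=1 Z=0
after  1: R0=0x99 R1=0xb4 R2=0x00 R3=0xad  N=1 Z=0
after  2: R0=0x99 R1=0x90 R2=0x00 R3=0xad  N=1 Z=0
after  3: R0=0x99 R1=0x90 R2=0x00 R3=0xad  N=1 Z=0
after  4: R0=0x99 R1=0x90 R2=0x00 R3=0x09  N=0 Z=0
after  5: R0=0x99 R1=0x90 R2=0x90 R3=0x09  N=1 Z=0
-- IRQ taken; context saved, return-PC = 6 --
mismatch: R2: reported 0x80 vs actual 0x90

BAD = R2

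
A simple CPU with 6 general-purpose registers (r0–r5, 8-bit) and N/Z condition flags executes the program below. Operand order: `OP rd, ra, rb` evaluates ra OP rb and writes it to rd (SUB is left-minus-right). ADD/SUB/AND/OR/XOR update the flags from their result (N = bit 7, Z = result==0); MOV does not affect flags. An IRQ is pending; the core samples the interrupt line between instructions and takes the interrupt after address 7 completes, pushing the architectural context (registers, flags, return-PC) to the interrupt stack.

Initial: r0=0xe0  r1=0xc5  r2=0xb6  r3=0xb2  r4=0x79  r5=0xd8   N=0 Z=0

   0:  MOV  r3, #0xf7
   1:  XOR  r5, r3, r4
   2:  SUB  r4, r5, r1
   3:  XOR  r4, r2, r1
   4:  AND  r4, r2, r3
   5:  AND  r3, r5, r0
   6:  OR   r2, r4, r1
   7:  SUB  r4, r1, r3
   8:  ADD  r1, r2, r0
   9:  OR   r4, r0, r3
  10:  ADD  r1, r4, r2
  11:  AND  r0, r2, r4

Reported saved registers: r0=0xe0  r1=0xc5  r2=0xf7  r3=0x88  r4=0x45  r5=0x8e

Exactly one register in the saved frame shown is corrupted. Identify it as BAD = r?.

after  0: r0=0xe0 r1=0xc5 r2=0xb6 r3=0xf7 r4=0x79 r5=0xd8  N=0 Z=0
after  1: r0=0xe0 r1=0xc5 r2=0xb6 r3=0xf7 r4=0x79 r5=0x8e  N=1 Z=0
after  2: r0=0xe0 r1=0xc5 r2=0xb6 r3=0xf7 r4=0xc9 r5=0x8e  N=1 Z=0
after  3: r0=0xe0 r1=0xc5 r2=0xb6 r3=0xf7 r4=0x73 r5=0x8e  N=0 Z=0
after  4: r0=0xe0 r1=0xc5 r2=0xb6 r3=0xf7 r4=0xb6 r5=0x8e  N=1 Z=0
after  5: r0=0xe0 r1=0xc5 r2=0xb6 r3=0x80 r4=0xb6 r5=0x8e  N=1 Z=0
after  6: r0=0xe0 r1=0xc5 r2=0xf7 r3=0x80 r4=0xb6 r5=0x8e  N=1 Z=0
after  7: r0=0xe0 r1=0xc5 r2=0xf7 r3=0x80 r4=0x45 r5=0x8e  N=0 Z=0
-- IRQ taken; context saved, return-PC = 8 --
mismatch: r3: reported 0x88 vs actual 0x80

BAD = r3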